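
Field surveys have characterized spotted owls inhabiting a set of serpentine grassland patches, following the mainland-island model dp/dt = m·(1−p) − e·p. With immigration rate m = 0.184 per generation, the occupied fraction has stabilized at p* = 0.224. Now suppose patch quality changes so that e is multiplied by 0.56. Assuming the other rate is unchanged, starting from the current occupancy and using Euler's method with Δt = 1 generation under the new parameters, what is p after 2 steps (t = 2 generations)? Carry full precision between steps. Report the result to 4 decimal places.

0.3157

Balance m(1−p*) = e·p* gives e = m(1−p*)/p* = 0.184×0.77600/0.22400 = 0.63743.
Starting from p₀ = 0.22400; update p ← p + (dp/dt)·Δt with the new parameters.
t = 1: p = 0.22400 + (+0.06282) = 0.28682
t = 2: p = 0.28682 + (+0.02884) = 0.31566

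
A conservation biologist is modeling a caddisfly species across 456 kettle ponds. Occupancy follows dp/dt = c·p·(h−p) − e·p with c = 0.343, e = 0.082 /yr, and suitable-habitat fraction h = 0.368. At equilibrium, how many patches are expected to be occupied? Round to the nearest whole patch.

p* = h − e/c = 0.368 − 0.2391 = 0.1289.
Expected occupied patches = N × p* = 456 × 0.1289 = 58.79 ≈ 59.

59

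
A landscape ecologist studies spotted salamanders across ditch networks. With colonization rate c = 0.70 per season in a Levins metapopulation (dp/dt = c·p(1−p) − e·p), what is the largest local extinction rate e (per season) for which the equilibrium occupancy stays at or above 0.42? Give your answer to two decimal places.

0.41

1 − e/c ≥ 0.42 ⇒ e ≤ c(1 − 0.42) = 0.70 × 0.5800.
e_max = 0.4060.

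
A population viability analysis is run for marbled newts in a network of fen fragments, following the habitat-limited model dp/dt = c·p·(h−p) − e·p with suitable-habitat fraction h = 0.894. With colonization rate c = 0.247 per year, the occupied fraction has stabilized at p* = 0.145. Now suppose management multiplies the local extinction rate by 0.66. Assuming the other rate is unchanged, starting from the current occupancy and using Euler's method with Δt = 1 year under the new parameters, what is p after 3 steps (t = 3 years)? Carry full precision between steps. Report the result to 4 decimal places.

0.1730

Balance c(h−p*) = e gives e = 0.247×(0.894 − 0.14500) = 0.18500.
Starting from p₀ = 0.14500; update p ← p + (dp/dt)·Δt with the new parameters.
t = 1: p = 0.14500 + (+0.00912) = 0.15412
t = 2: p = 0.15412 + (+0.00935) = 0.16347
t = 3: p = 0.16347 + (+0.00954) = 0.17300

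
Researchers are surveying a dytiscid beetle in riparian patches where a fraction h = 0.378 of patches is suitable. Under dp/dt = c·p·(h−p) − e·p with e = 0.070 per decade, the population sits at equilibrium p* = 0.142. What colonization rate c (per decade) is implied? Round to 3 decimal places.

At equilibrium c(h−p*) = e, so c = e/(h−p*).
c = 0.070/(0.378 − 0.142) = 0.070/0.2360 = 0.2966.

0.297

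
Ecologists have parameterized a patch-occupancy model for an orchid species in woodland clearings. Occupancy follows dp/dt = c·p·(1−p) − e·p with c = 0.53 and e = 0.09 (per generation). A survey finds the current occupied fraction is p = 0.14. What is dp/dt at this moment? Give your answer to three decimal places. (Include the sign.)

0.051

Colonization term: c·p·(1−p) = 0.53×0.14×0.8600 = 0.06381.
Extinction term: e·p = 0.01260.
dp/dt = 0.06381 − 0.01260 = 0.05121.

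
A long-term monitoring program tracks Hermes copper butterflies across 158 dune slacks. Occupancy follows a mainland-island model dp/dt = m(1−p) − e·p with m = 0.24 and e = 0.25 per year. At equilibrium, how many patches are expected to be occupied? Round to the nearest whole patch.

77

p* = m/(m+e) = 0.24/0.4900 = 0.4898.
Expected occupied patches = N × p* = 158 × 0.4898 = 77.39 ≈ 77.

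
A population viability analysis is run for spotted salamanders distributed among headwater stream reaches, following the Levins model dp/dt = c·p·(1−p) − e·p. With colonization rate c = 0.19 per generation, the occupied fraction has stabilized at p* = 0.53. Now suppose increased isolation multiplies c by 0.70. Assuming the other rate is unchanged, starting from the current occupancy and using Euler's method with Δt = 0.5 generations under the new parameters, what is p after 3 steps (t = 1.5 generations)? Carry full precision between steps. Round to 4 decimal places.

Balance c(1−p*) = e gives e = 0.19×(1 − 0.53000) = 0.08930.
Starting from p₀ = 0.53000; update p ← p + (dp/dt)·Δt with the new parameters.
p: 0.53000 → 0.52290  (Δp = -0.00710)
p: 0.52290 → 0.51614  (Δp = -0.00676)
p: 0.51614 → 0.50971  (Δp = -0.00644)

0.5097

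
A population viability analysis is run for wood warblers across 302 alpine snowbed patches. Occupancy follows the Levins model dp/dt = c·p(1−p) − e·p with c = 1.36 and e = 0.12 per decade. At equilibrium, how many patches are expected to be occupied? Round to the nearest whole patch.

p* = 1 − e/c = 1 − 0.12/1.36 = 0.9118.
Expected occupied patches = N × p* = 302 × 0.9118 = 275.35 ≈ 275.

275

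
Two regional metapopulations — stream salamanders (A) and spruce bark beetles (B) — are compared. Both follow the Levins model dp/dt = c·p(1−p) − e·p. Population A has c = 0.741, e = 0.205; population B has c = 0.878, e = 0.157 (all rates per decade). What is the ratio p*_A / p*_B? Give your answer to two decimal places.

A: p*_A = 1 − 0.205/0.741 = 0.7233.
B: p*_B = 1 − 0.157/0.878 = 0.8212.
p*_A / p*_B = 0.7233/0.8212 = 0.8809.

0.88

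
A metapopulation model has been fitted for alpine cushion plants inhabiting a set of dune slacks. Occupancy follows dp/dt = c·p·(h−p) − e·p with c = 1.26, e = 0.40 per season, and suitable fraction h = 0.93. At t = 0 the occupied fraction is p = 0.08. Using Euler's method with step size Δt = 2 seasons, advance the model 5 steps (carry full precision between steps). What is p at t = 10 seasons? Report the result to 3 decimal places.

Update rule: p ← p + [c·p·(h−p) − e·p]·Δt with Δt = 2.
step 1: Δp = +0.10736, p = 0.18736
step 2: Δp = +0.20075, p = 0.38811
step 3: Δp = +0.21950, p = 0.60761
step 4: Δp = +0.00755, p = 0.61516
step 5: Δp = -0.00406, p = 0.61110

0.611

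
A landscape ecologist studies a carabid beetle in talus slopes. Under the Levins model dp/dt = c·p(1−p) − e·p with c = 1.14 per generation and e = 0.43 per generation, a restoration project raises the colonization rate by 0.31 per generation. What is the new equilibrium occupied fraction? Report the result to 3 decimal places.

Before: p* = 1 − 0.43/1.14 = 0.6228.
After the change, c = 1.45, e = 0.43, so p* = 1 − 0.43/1.45 = 0.7034.

0.703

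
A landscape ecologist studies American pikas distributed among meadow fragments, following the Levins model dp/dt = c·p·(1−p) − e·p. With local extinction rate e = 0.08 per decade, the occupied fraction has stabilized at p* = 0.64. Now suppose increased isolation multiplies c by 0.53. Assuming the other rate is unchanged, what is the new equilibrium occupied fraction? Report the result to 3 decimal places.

0.321

Balance c(1−p*) = e gives c = e/(1 − 0.64000) = 0.08/0.36000 = 0.22222.
New p* = 1 − e/c = 1 − 0.08000/0.11778 = 0.32077.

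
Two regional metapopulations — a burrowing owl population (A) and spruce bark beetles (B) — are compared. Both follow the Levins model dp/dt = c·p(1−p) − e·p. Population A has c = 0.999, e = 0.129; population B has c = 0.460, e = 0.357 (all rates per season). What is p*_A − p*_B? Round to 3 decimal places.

A: p*_A = 1 − 0.129/0.999 = 0.8709.
B: p*_B = 1 − 0.357/0.460 = 0.2239.
p*_A − p*_B = 0.8709 − 0.2239 = 0.6470.

0.647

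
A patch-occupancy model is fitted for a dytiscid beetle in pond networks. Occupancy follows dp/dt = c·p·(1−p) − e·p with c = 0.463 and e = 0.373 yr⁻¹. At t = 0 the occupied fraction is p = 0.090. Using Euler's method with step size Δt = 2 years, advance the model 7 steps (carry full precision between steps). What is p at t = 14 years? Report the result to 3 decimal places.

0.147

Update rule: p ← p + [c·p·(1−p) − e·p]·Δt with Δt = 2.
t = 2: p = 0.09000 + (+0.00870) = 0.09870
t = 4: p = 0.09870 + (+0.00875) = 0.10744
t = 6: p = 0.10744 + (+0.00865) = 0.11609
t = 8: p = 0.11609 + (+0.00842) = 0.12451
t = 10: p = 0.12451 + (+0.00806) = 0.13257
t = 12: p = 0.13257 + (+0.00759) = 0.14016
t = 14: p = 0.14016 + (+0.00704) = 0.14719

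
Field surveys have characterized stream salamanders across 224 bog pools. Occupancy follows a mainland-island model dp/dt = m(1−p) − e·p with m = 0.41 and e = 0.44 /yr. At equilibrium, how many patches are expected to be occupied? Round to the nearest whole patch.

108

p* = m/(m+e) = 0.41/0.8500 = 0.4824.
Expected occupied patches = N × p* = 224 × 0.4824 = 108.05 ≈ 108.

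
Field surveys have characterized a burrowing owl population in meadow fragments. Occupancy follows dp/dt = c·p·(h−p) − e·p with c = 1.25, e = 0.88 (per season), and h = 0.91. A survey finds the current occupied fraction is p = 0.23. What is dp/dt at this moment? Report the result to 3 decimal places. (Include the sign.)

Colonization term: c·p·(h−p) = 1.25×0.23×0.6800 = 0.19550.
Extinction term: e·p = 0.20240.
dp/dt = 0.19550 − 0.20240 = -0.00690.

-0.007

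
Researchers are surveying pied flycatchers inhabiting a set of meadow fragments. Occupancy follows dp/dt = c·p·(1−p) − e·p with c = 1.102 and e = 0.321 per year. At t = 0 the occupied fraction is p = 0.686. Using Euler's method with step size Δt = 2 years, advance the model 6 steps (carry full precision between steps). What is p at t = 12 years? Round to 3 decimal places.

0.708

Update rule: p ← p + [c·p·(1−p) − e·p]·Δt with Δt = 2.
step 1: Δp = +0.03434, p = 0.72034
step 2: Δp = -0.01846, p = 0.70188
step 3: Δp = +0.01057, p = 0.71245
step 4: Δp = -0.00587, p = 0.70658
step 5: Δp = +0.00332, p = 0.70990
step 6: Δp = -0.00186, p = 0.70804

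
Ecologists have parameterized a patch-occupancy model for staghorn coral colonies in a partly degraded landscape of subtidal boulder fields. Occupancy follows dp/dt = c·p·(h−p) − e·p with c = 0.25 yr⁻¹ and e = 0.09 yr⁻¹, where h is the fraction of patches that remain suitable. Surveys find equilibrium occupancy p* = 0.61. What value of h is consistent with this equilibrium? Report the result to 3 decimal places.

At equilibrium c(h−p*) = e, so h = p* + e/c.
h = 0.61 + 0.09/0.25 = 0.61 + 0.3600 = 0.9700.

0.970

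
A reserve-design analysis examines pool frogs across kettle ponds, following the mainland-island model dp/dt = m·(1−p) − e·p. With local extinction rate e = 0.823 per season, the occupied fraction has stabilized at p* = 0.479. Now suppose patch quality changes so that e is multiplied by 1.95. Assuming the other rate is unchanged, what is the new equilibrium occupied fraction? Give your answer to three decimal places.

Balance m(1−p*) = e·p* gives m = e·p*/(1−p*) = 0.823×0.47900/0.52100 = 0.75665.
New p* = m/(m+e) = 0.75665/(0.75665+1.60485) = 0.32041.

0.320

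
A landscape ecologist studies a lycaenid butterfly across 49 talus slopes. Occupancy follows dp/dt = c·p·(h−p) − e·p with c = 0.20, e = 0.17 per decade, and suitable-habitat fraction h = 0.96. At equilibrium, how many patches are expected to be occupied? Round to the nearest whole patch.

p* = h − e/c = 0.96 − 0.8500 = 0.1100.
Expected occupied patches = N × p* = 49 × 0.1100 = 5.39 ≈ 5.

5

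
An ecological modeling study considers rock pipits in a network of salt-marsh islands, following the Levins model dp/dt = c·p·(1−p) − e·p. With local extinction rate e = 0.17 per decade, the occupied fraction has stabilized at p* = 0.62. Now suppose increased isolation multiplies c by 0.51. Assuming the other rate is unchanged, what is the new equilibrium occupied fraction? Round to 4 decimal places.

Balance c(1−p*) = e gives c = e/(1 − 0.62000) = 0.17/0.38000 = 0.44737.
New p* = 1 − e/c = 1 − 0.17000/0.22816 = 0.25491.

0.2549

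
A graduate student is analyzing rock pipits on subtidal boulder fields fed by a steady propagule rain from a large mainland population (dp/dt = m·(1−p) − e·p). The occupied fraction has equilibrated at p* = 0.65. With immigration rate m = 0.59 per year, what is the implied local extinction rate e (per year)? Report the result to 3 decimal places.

At equilibrium m(1−p*) = e·p*, so e = m(1−p*)/p*.
e = 0.59 × 0.3500 / 0.65 = 0.3177.

0.318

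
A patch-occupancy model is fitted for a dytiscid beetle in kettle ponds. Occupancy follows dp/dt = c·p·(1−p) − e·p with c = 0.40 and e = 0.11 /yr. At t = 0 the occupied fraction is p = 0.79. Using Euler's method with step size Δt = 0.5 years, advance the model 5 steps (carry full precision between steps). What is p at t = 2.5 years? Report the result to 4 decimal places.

0.7531

Update rule: p ← p + [c·p·(1−p) − e·p]·Δt with Δt = 0.5.
t = 0.5: p = 0.79000 + (-0.01027) = 0.77973
t = 1: p = 0.77973 + (-0.00853) = 0.77120
t = 1.5: p = 0.77120 + (-0.00713) = 0.76407
t = 2: p = 0.76407 + (-0.00597) = 0.75810
t = 2.5: p = 0.75810 + (-0.00502) = 0.75308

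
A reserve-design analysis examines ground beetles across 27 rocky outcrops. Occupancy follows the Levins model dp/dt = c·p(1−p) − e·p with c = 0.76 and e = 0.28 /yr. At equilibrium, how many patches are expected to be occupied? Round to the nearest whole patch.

p* = 1 − e/c = 1 − 0.28/0.76 = 0.6316.
Expected occupied patches = N × p* = 27 × 0.6316 = 17.05 ≈ 17.

17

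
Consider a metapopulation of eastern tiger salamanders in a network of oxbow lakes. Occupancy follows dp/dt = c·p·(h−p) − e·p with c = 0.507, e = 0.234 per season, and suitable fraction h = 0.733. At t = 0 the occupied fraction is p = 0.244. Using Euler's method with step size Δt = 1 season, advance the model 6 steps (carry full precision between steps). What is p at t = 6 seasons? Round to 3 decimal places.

0.259

Update rule: p ← p + [c·p·(h−p) − e·p]·Δt with Δt = 1.
  1  |  dp/dt·Δt = +0.003397  |  p_1 = 0.247397
  2  |  dp/dt·Δt = +0.003018  |  p_2 = 0.250416
  3  |  dp/dt·Δt = +0.002672  |  p_3 = 0.253088
  4  |  dp/dt·Δt = +0.002358  |  p_4 = 0.255445
  5  |  dp/dt·Δt = +0.002074  |  p_5 = 0.257520
  6  |  dp/dt·Δt = +0.001820  |  p_6 = 0.259340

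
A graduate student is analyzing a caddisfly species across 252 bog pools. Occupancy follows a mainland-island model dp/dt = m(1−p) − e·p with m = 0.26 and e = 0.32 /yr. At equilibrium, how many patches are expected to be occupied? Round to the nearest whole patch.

p* = m/(m+e) = 0.26/0.5800 = 0.4483.
Expected occupied patches = N × p* = 252 × 0.4483 = 112.97 ≈ 113.

113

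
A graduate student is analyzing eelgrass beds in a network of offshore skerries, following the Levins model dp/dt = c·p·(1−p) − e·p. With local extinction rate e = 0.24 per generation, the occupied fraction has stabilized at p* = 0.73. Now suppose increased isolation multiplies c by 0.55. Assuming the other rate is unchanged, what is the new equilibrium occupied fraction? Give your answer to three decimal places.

Balance c(1−p*) = e gives c = e/(1 − 0.73000) = 0.24/0.27000 = 0.88889.
New p* = 1 − e/c = 1 − 0.24000/0.48889 = 0.50909.

0.509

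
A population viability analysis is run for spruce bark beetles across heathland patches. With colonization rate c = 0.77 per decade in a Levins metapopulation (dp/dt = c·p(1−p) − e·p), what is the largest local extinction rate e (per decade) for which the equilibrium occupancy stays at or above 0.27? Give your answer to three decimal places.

1 − e/c ≥ 0.27 ⇒ e ≤ c(1 − 0.27) = 0.77 × 0.7300.
e_max = 0.5621.

0.562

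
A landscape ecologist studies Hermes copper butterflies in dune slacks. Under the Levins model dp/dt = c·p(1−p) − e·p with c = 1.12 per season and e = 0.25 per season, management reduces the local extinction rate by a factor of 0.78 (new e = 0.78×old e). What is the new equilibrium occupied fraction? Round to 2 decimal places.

Before: p* = 1 − 0.25/1.12 = 0.7768.
After the change, c = 1.12, e = 0.195, so p* = 1 − 0.195/1.12 = 0.8259.

0.83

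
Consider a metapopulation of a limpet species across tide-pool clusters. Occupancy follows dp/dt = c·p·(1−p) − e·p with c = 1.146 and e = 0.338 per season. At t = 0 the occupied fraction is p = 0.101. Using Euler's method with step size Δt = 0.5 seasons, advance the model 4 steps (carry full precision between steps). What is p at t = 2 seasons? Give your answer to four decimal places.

Update rule: p ← p + [c·p·(1−p) − e·p]·Δt with Δt = 0.5.
t = 0.5: p = 0.10100 + (+0.03496) = 0.13596
t = 1: p = 0.13596 + (+0.04434) = 0.18029
t = 1.5: p = 0.18029 + (+0.05421) = 0.23451
t = 2: p = 0.23451 + (+0.06323) = 0.29774

0.2977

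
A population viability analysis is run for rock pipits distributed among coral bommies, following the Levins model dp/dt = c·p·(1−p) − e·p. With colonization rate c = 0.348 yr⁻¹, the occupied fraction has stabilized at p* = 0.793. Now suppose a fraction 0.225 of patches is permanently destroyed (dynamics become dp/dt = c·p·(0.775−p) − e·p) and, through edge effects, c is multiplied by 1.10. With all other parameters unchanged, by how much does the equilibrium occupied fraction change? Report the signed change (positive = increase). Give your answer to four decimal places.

-0.2062

Balance c(1−p*) = e gives e = 0.348×(1 − 0.79300) = 0.07204.
New p* = 0.775 − e/c = 0.775 − 0.07204/0.38280 = 0.58681.
Δp* = 0.58681 − 0.79300 = -0.20619.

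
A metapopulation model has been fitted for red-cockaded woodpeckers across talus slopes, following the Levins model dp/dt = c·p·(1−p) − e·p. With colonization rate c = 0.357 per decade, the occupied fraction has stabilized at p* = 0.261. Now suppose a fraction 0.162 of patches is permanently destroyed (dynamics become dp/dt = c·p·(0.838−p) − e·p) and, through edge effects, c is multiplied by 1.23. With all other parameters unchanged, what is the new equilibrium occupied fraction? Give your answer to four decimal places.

Balance c(1−p*) = e gives e = 0.357×(1 − 0.26100) = 0.26382.
New p* = 0.838 − e/c = 0.838 − 0.26382/0.43911 = 0.23719.

0.2372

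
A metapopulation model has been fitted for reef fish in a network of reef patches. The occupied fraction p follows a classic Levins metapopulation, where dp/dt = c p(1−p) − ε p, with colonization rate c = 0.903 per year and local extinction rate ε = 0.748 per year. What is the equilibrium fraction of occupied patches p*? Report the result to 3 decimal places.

0.172

Setting dp/dt = 0 and dividing through by p* gives c·(1−p*) = ε.
So p* = 1 − ε/c = 1 − 0.748/0.903 = 1 − 0.8283 = 0.1717.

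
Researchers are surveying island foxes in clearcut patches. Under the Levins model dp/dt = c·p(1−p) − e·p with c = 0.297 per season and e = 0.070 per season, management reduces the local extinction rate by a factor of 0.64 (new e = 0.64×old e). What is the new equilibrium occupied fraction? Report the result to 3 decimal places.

0.849

Before: p* = 1 − 0.070/0.297 = 0.7643.
After the change, c = 0.297, e = 0.0448, so p* = 1 − 0.0448/0.297 = 0.8492.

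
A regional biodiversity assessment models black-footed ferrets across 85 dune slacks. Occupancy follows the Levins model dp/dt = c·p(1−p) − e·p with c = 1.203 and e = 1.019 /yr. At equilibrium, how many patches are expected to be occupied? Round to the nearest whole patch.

13

p* = 1 − e/c = 1 − 1.019/1.203 = 0.1530.
Expected occupied patches = N × p* = 85 × 0.1530 = 13.00 ≈ 13.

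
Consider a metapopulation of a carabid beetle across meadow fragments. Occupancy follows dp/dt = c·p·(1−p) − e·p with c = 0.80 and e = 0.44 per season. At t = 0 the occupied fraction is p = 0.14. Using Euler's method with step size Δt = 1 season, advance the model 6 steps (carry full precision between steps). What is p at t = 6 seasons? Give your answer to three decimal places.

0.362

Update rule: p ← p + [c·p·(1−p) − e·p]·Δt with Δt = 1.
step 1: Δp = +0.03472, p = 0.17472
step 2: Δp = +0.03848, p = 0.21320
step 3: Δp = +0.04039, p = 0.25359
step 4: Δp = +0.03985, p = 0.29343
step 5: Δp = +0.03675, p = 0.33019
step 6: Δp = +0.03165, p = 0.36183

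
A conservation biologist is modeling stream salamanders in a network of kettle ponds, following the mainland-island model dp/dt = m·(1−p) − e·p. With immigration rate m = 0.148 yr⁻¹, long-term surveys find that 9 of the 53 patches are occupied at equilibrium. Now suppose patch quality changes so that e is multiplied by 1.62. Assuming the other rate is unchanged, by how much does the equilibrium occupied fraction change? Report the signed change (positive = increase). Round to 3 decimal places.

-0.058

Observed p* = 9/53 = 0.16981.
Balance m(1−p*) = e·p* gives e = m(1−p*)/p* = 0.148×0.83019/0.16981 = 0.72356.
New p* = m/(m+e) = 0.14800/(0.14800+1.17217) = 0.11211.
Δp* = 0.11211 − 0.16981 = -0.05770.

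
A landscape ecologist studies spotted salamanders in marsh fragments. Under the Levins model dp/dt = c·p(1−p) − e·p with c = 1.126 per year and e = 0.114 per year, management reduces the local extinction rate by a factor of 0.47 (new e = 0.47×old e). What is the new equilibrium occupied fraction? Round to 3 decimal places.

0.952

Before: p* = 1 − 0.114/1.126 = 0.8988.
After the change, c = 1.126, e = 0.05358, so p* = 1 − 0.05358/1.126 = 0.9524.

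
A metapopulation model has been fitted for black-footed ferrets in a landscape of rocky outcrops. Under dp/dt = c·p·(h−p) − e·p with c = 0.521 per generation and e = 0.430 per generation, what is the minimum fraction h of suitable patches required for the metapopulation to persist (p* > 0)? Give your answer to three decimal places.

0.825

p* = h − e/c is positive only when h > e/c.
h_min = e/c = 0.430/0.521 = 0.8253.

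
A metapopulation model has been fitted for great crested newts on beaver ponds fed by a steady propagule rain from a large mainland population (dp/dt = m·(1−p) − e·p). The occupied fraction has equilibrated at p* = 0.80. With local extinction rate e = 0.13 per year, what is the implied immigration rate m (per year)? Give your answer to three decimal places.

0.520

At equilibrium m(1−p*) = e·p*, so m = e·p*/(1−p*).
m = 0.13 × 0.80 / 0.2000 = 0.1040/0.2000 = 0.5200.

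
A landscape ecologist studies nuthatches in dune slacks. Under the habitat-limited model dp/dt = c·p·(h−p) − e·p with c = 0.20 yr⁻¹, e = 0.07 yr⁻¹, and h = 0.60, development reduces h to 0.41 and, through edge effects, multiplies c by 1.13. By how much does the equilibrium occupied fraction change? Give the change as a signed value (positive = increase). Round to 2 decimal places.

Before: p* = h − e/c = 0.60 − 0.07/0.20 = 0.60 − 0.3500 = 0.2500.
After: c = 0.226, e = 0.07, h = 0.41; p* = 0.41 − 0.07/0.226 = 0.1003.
Δp* = 0.1003 − 0.2500 = -0.1497.

-0.15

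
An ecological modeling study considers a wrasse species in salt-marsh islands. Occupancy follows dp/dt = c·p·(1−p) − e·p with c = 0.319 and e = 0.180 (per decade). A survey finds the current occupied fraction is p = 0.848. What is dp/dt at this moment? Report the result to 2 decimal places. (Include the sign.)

Colonization term: c·p·(1−p) = 0.319×0.848×0.1520 = 0.04112.
Extinction term: e·p = 0.15264.
dp/dt = 0.04112 − 0.15264 = -0.11152.

-0.11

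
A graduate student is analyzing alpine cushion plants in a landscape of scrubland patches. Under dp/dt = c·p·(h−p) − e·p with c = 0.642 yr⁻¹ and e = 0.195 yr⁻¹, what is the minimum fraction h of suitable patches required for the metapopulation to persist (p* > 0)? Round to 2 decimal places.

p* = h − e/c is positive only when h > e/c.
h_min = e/c = 0.195/0.642 = 0.3037.

0.30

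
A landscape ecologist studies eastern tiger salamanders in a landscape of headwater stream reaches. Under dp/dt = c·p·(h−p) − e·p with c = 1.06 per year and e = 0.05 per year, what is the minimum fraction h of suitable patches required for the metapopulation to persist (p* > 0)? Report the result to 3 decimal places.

p* = h − e/c is positive only when h > e/c.
h_min = e/c = 0.05/1.06 = 0.0472.

0.047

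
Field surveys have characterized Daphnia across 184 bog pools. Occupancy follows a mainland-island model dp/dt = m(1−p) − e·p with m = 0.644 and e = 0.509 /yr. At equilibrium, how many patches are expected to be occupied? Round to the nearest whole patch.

103

p* = m/(m+e) = 0.644/1.1530 = 0.5585.
Expected occupied patches = N × p* = 184 × 0.5585 = 102.77 ≈ 103.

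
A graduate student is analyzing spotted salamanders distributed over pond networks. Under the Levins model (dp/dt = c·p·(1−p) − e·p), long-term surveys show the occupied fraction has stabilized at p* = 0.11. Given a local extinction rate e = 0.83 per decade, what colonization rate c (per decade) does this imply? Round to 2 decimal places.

0.93

At equilibrium c(1−p*) = e, so c = e/(1−p*).
c = 0.83/(1 − 0.11) = 0.83/0.8900 = 0.9326.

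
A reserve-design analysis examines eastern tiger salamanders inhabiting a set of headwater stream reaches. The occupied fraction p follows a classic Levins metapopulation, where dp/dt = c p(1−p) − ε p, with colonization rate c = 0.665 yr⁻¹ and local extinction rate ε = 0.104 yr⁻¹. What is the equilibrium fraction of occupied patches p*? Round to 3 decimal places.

0.844

At equilibrium, colonization balances extinction: c·p*·(1−p*) = ε·p*.
So p* = 1 − ε/c = 1 − 0.104/0.665 = 1 − 0.1564 = 0.8436.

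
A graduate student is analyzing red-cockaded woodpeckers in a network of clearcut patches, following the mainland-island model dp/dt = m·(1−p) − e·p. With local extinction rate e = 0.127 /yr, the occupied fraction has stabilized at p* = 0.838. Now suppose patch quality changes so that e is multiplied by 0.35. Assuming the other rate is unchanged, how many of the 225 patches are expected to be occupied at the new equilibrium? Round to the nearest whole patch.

211

Balance m(1−p*) = e·p* gives m = e·p*/(1−p*) = 0.127×0.83800/0.16200 = 0.65695.
New p* = m/(m+e) = 0.65695/(0.65695+0.04445) = 0.93663.
Expected occupied = 225 × 0.93663 = 210.74 ≈ 211.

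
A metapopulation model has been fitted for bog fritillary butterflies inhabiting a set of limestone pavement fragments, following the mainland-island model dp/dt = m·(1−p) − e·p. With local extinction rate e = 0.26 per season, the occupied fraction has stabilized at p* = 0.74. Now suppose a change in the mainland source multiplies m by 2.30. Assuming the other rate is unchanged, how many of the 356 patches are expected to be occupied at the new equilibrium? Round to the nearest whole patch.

Balance m(1−p*) = e·p* gives m = e·p*/(1−p*) = 0.26×0.74000/0.26000 = 0.74000.
New p* = m/(m+e) = 1.70200/(1.70200+0.26000) = 0.86748.
Expected occupied = 356 × 0.86748 = 308.82 ≈ 309.

309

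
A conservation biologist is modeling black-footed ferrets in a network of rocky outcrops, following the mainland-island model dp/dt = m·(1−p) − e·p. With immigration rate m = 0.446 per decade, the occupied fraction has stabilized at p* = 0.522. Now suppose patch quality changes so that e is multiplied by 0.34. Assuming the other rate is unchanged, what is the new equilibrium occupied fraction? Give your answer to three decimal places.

0.763

Balance m(1−p*) = e·p* gives e = m(1−p*)/p* = 0.446×0.47800/0.52200 = 0.40841.
New p* = m/(m+e) = 0.44600/(0.44600+0.13886) = 0.76258.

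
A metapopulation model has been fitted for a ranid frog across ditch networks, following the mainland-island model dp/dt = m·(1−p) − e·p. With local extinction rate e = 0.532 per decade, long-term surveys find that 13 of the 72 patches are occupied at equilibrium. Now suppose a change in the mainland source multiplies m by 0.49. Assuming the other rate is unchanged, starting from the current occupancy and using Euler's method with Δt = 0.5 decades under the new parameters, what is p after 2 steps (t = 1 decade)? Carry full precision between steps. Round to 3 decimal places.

Observed p* = 13/72 = 0.18056.
Balance m(1−p*) = e·p* gives m = e·p*/(1−p*) = 0.532×0.18056/0.81944 = 0.11722.
Starting from p₀ = 0.18056; update p ← p + (dp/dt)·Δt with the new parameters.
t = 0.5: p = 0.18056 + (-0.02449) = 0.15606
t = 1: p = 0.15606 + (-0.01728) = 0.13879

0.139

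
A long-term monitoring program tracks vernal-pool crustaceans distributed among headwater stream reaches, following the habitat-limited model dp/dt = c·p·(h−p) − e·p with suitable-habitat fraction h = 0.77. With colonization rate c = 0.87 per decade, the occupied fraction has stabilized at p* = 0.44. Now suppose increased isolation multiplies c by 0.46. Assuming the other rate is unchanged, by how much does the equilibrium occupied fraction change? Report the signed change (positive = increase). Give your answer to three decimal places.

Balance c(h−p*) = e gives e = 0.87×(0.77 − 0.44000) = 0.28710.
New p* = 0.77 − e/c = 0.77 − 0.28710/0.40020 = 0.05261.
Δp* = 0.05261 − 0.44000 = -0.38739.

-0.387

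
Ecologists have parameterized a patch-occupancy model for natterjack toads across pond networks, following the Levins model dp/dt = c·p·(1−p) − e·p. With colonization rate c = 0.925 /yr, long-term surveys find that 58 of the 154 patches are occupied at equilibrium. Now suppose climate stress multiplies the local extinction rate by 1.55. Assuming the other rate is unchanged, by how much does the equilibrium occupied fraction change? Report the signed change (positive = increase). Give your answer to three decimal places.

-0.343

Observed p* = 58/154 = 0.37662.
Balance c(1−p*) = e gives e = 0.925×(1 − 0.37662) = 0.57663.
New p* = 1 − e/c = 1 − 0.89378/0.92500 = 0.03375.
Δp* = 0.03375 − 0.37662 = -0.34287.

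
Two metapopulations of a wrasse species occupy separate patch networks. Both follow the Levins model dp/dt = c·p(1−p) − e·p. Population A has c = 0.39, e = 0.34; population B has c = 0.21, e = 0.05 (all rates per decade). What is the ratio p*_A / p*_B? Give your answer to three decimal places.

0.168

A: p*_A = 1 − 0.34/0.39 = 0.1282.
B: p*_B = 1 − 0.05/0.21 = 0.7619.
p*_A / p*_B = 0.1282/0.7619 = 0.1683.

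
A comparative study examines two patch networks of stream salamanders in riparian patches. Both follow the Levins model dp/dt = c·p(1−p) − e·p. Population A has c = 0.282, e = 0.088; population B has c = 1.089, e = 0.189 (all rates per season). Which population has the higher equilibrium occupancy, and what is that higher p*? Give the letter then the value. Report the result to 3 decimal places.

A: p*_A = 1 − 0.088/0.282 = 0.6879.
B: p*_B = 1 − 0.189/1.089 = 0.8264.
B is higher at 0.8264.

B, 0.826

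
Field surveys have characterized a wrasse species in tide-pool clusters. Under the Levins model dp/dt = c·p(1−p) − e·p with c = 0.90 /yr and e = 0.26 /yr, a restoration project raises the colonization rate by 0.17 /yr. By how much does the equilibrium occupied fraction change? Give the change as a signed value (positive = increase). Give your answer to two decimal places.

0.05

Before: p* = 1 − 0.26/0.90 = 0.7111.
After the change, c = 1.07, e = 0.26, so p* = 1 − 0.26/1.07 = 0.7570.
Δp* = 0.7570 − 0.7111 = +0.0459.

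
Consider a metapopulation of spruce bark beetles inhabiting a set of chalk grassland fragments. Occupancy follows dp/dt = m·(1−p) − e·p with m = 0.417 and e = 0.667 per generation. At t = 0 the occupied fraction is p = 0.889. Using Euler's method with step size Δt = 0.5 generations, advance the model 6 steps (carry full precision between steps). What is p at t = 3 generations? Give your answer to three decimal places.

Update rule: p ← p + [m·(1−p) − e·p]·Δt with Δt = 0.5.
p: 0.88900 → 0.61566  (Δp = -0.27334)
p: 0.61566 → 0.49047  (Δp = -0.12519)
p: 0.49047 → 0.43314  (Δp = -0.05734)
p: 0.43314 → 0.40688  (Δp = -0.02626)
p: 0.40688 → 0.39485  (Δp = -0.01203)
p: 0.39485 → 0.38934  (Δp = -0.00551)

0.389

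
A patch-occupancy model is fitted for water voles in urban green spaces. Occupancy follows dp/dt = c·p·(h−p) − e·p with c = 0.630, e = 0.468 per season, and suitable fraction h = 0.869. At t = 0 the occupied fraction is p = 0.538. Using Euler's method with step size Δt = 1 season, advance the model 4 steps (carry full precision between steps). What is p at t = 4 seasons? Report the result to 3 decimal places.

0.258

Update rule: p ← p + [c·p·(h−p) − e·p]·Δt with Δt = 1.
p: 0.53800 → 0.39841  (Δp = -0.13959)
p: 0.39841 → 0.33007  (Δp = -0.06834)
p: 0.33007 → 0.28766  (Δp = -0.04240)
p: 0.28766 → 0.25839  (Δp = -0.02927)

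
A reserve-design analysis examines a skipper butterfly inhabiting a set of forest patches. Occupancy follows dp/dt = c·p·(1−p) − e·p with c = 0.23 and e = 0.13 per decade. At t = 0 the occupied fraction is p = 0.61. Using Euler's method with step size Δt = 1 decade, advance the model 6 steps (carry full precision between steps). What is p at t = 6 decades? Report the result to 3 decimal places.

0.511

Update rule: p ← p + [c·p·(1−p) − e·p]·Δt with Δt = 1.
step 1: Δp = -0.02458, p = 0.58542
step 2: Δp = -0.02028, p = 0.56513
step 3: Δp = -0.01694, p = 0.54819
step 4: Δp = -0.01430, p = 0.53389
step 5: Δp = -0.01217, p = 0.52172
step 6: Δp = -0.01043, p = 0.51129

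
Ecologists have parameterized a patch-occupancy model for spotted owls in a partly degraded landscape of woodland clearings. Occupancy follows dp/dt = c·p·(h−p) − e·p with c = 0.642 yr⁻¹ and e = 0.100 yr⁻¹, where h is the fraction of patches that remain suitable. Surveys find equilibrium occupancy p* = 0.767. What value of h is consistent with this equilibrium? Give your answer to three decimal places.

At equilibrium c(h−p*) = e, so h = p* + e/c.
h = 0.767 + 0.100/0.642 = 0.767 + 0.1558 = 0.9228.

0.923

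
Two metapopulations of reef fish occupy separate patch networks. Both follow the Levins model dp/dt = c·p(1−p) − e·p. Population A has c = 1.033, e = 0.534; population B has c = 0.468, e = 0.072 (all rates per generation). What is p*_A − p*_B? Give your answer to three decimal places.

A: p*_A = 1 − 0.534/1.033 = 0.4831.
B: p*_B = 1 − 0.072/0.468 = 0.8462.
p*_A − p*_B = 0.4831 − 0.8462 = -0.3631.

-0.363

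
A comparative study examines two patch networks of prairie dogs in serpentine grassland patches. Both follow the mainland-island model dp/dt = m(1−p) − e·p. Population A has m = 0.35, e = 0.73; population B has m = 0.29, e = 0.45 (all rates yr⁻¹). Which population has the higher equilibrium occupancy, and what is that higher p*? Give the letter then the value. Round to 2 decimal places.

A: p*_A = m/(m+e) = 0.35/1.0800 = 0.3241.
B: p*_B = 0.29/0.7400 = 0.3919.
B is higher at 0.3919.

B, 0.39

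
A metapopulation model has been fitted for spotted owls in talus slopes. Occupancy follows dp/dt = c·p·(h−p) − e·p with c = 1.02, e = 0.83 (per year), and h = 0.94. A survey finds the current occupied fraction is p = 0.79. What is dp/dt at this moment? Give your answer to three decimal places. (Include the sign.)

Colonization term: c·p·(h−p) = 1.02×0.79×0.1500 = 0.12087.
Extinction term: e·p = 0.65570.
dp/dt = 0.12087 − 0.65570 = -0.53483.

-0.535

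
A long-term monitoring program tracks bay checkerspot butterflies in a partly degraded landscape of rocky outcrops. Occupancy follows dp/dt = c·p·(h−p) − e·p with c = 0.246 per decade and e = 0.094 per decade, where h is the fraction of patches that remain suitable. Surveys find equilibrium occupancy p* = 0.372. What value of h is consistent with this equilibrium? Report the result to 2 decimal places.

0.75

At equilibrium c(h−p*) = e, so h = p* + e/c.
h = 0.372 + 0.094/0.246 = 0.372 + 0.3821 = 0.7541.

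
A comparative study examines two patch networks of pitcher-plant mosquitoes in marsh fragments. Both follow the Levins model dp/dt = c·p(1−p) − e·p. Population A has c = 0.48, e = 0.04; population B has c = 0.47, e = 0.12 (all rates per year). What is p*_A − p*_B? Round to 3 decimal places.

A: p*_A = 1 − 0.04/0.48 = 0.9167.
B: p*_B = 1 − 0.12/0.47 = 0.7447.
p*_A − p*_B = 0.9167 − 0.7447 = 0.1720.

0.172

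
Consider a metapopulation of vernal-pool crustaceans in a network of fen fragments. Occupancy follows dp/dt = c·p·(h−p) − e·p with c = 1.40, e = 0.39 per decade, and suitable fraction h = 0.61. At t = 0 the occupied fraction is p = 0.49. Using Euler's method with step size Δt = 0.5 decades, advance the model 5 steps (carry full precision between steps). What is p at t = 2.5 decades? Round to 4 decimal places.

0.3596

Update rule: p ← p + [c·p·(h−p) − e·p]·Δt with Δt = 0.5.
  1  |  dp/dt·Δt = -0.054390  |  p_1 = 0.435610
  2  |  dp/dt·Δt = -0.031768  |  p_2 = 0.403842
  3  |  dp/dt·Δt = -0.020471  |  p_3 = 0.383372
  4  |  dp/dt·Δt = -0.013939  |  p_4 = 0.369432
  5  |  dp/dt·Δt = -0.009828  |  p_5 = 0.359604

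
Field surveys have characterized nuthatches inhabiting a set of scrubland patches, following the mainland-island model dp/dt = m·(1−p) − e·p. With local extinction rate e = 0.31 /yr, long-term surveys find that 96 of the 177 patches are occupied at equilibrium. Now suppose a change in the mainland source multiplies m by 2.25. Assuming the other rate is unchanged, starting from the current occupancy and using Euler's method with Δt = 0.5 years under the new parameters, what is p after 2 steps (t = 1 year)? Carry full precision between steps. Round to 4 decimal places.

0.6928

Observed p* = 96/177 = 0.54237.
Balance m(1−p*) = e·p* gives m = e·p*/(1−p*) = 0.31×0.54237/0.45763 = 0.36741.
Starting from p₀ = 0.54237; update p ← p + (dp/dt)·Δt with the new parameters.
p: 0.54237 → 0.64746  (Δp = +0.10508)
p: 0.64746 → 0.69282  (Δp = +0.04536)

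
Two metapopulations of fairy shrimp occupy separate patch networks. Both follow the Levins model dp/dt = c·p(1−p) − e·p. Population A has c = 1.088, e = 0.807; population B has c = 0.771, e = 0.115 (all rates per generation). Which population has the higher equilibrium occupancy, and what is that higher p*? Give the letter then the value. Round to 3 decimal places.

A: p*_A = 1 − 0.807/1.088 = 0.2583.
B: p*_B = 1 − 0.115/0.771 = 0.8508.
B is higher at 0.8508.

B, 0.851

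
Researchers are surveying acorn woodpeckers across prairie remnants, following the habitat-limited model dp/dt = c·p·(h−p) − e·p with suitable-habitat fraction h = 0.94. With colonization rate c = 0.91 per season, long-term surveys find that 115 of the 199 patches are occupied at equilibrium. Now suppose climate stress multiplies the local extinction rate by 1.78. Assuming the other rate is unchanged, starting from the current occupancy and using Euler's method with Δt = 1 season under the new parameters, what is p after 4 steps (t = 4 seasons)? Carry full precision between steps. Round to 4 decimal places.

Observed p* = 115/199 = 0.57789.
Balance c(h−p*) = e gives e = 0.91×(0.94 − 0.57789) = 0.32952.
Starting from p₀ = 0.57789; update p ← p + (dp/dt)·Δt with the new parameters.
  1  |  dp/dt·Δt = -0.148533  |  p_1 = 0.429357
  2  |  dp/dt·Δt = -0.052322  |  p_2 = 0.377035
  3  |  dp/dt·Δt = -0.027994  |  p_3 = 0.349041
  4  |  dp/dt·Δt = -0.017024  |  p_4 = 0.332017

0.3320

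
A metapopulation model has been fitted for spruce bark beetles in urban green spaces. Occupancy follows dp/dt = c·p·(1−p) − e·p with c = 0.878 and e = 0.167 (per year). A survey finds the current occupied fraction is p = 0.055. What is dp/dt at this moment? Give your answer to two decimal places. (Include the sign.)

0.04

Colonization term: c·p·(1−p) = 0.878×0.055×0.9450 = 0.04563.
Extinction term: e·p = 0.00919.
dp/dt = 0.04563 − 0.00919 = 0.03645.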